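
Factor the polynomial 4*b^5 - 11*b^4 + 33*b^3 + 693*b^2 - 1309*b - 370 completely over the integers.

(4*b + 1)*(b + 5)*(b - 2)*(b^2 - 6*b + 37)

Testing divisors of the constant over divisors of the leading coefficient, b = 2 is a root, giving the factor (b - 2) and quotient 4*b^4 - 3*b^3 + 27*b^2 + 747*b + 185.
Then b = -1/4 is a root, so (4*b + 1) is a factor; dividing leaves b^3 - b^2 + 7*b + 185.
Then b = -5 is a root, so (b + 5) divides it; the quotient is b^2 - 6*b + 37.
The quadratic b^2 - 6*b + 37 has discriminant -112 < 0 and is irreducible over ℤ.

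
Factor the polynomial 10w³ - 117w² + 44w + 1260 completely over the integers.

(2w - 9)(5w + 14)(w - 10)

Testing divisors of the constant over divisors of the leading coefficient, w = -14/5 is a root, giving the factor (5w + 14) and quotient 2w² - 29w + 90.
The remaining quadratic factors as (2w - 9)(w - 10).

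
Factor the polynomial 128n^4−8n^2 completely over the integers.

8n^2(4n+1)(4n−1)

Pull out the common factor 8n^2; 16n^2−1 is a difference of squares.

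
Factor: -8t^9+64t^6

Pull out the common factor 8t^6, leaving -t^3+8.
Recognize a difference of cubes with the parts 2 and t.

-8t^6(t-2)(t^2+2t+4)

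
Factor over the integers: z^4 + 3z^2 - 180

Substitute u = z^2 to get a quadratic in u, then factor.
z^2 - 12 is irreducible over ℤ (12 is not a perfect square).
z^2 + 15 is irreducible over ℤ (always positive, so no real roots).

(z^2 + 15)(z^2 - 12)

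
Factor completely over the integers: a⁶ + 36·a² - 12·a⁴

Factor out a² first: what remains is a⁴ - 12·a² + 36.
Recognize a perfect-square trinomial with the parts a² and 6.

a²·(a² - 6)²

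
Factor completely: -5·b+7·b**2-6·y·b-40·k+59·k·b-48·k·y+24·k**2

(3·k-6·y+7·b-5)·(8·k+b)

Group: 8·k·(3·k-6·y+7·b-5) + b·(3·k-6·y+7·b-5); both groups contain (3·k-6·y+7·b-5).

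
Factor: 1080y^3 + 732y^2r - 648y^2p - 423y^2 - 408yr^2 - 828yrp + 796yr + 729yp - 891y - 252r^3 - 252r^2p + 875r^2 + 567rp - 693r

(15y - 9r - 9p + 11)(8y + 4r - 9)(9y + 7r)

Group: 15y(72y^2 + 92yr - 81y + 28r^2 - 63r) + (-9r - 9p + 11)(72y^2 + 92yr - 81y + 28r^2 - 63r); both groups contain (72y^2 + 92yr - 81y + 28r^2 - 63r), so (15y - 9r - 9p + 11) is a factor with cofactor 72y^2 + 92yr - 81y + 28r^2 - 63r.
The cofactor groups again: 72y^2 + 92yr - 81y + 28r^2 - 63r = 8y(9y + 7r) + (4r - 9)(9y + 7r); both groups contain (9y + 7r), giving (8y + 4r - 9)(9y + 7r).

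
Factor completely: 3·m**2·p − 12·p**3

3·p·(m + 2·p)·(m − 2·p)

Pull out the common factor 3·p; m**2 − 4·p**2 is a difference of squares.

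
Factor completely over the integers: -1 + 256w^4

Difference of squares twice: with A = 4w and B = 1, A⁴ − B⁴ = (A² − B²)(A² + B²), and A² − B² factors again.

(4w + 1)(4w - 1)(16w^2 + 1)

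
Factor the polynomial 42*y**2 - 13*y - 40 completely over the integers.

(6*y + 5)*(7*y - 8)

Need a pair with product 42·(-40) = -1680 and sum -13: that's -48 and 35.
Split the middle term: 42*y**2 - 48*y + 35*y - 40 = 6*y*(7*y - 8) + 5*(7*y - 8).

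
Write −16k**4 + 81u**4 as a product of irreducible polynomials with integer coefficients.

Write as (9u**2)² − (4k**2)², then factor 9u**2 − 4k**2 once more.

(3u − 2k)(3u + 2k)(9u**2 + 4k**2)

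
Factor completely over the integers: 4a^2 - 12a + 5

Need a pair with product 4·5 = 20 and sum -12: that's -2 and -10.
Split the middle term: 4a^2 - 2a - 10a + 5 = 2a(2a - 1) - 5(2a - 1).

(2a - 1)(2a - 5)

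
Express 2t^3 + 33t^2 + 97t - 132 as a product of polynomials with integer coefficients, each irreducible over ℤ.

Trying the rational-root candidates, t = 1 is a root, so (t - 1) divides it; the quotient is 2t^2 + 35t + 132.
The remaining quadratic factors as (2t + 11)(t + 12).

(2t + 11)(t + 12)(t - 1)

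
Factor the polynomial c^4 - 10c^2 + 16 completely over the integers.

Substitute u = c^2 to get a quadratic in u, then factor.
c^2 - 8 is irreducible over ℤ (8 is not a perfect square).
c^2 - 2 is irreducible over ℤ (2 is not a perfect square).

(c^2 - 2)(c^2 - 8)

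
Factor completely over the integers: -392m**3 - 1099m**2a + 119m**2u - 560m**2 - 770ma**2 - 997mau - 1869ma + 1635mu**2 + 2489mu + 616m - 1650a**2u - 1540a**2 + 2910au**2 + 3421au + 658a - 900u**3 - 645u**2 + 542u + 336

-(7m + 10a - 4u + 3)(8m + 11a - 15u - 8)(7m + 15u + 14)

Group: 7m(-56m**2 - 157ma + 137mu + 32m - 110a**2 + 194au + 47a - 60u**2 + 13u + 24) + (15u + 14)(-56m**2 - 157ma + 137mu + 32m - 110a**2 + 194au + 47a - 60u**2 + 13u + 24); both groups contain (-56m**2 - 157ma + 137mu + 32m - 110a**2 + 194au + 47a - 60u**2 + 13u + 24), so (7m + 15u + 14) is a factor with cofactor -56m**2 - 157ma + 137mu + 32m - 110a**2 + 194au + 47a - 60u**2 + 13u + 24.
The cofactor groups again: -56m**2 - 157ma + 137mu + 32m - 110a**2 + 194au + 47a - 60u**2 + 13u + 24 = -8m(7m + 10a - 4u + 3) + (-11a + 15u + 8)(7m + 10a - 4u + 3); both groups contain (7m + 10a - 4u + 3), giving -(8m + 11a - 15u - 8)(7m + 10a - 4u + 3).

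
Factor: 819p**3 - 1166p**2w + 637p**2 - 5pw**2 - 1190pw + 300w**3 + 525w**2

(13p - 15w)(7p - 5w)(9p + 4w + 7)

Group: 13p(63p**2 - 17pw + 49p - 20w**2 - 35w) - 15w(63p**2 - 17pw + 49p - 20w**2 - 35w); both groups contain (63p**2 - 17pw + 49p - 20w**2 - 35w), so (13p - 15w) is a factor with cofactor 63p**2 - 17pw + 49p - 20w**2 - 35w.
The cofactor groups again: 63p**2 - 17pw + 49p - 20w**2 - 35w = 7p(9p + 4w + 7) - 5w(9p + 4w + 7); both groups contain (9p + 4w + 7), giving (7p - 5w)(9p + 4w + 7).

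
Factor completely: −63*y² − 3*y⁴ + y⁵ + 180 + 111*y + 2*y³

By the rational root theorem, y = −1 is a root, so (y + 1) is a factor; dividing leaves y⁴ − 4*y³ + 6*y² − 69*y + 180.
Then y = 4 is a root, so (y − 4) divides it; the quotient is y³ + 6*y − 45.
Continuing, y = 3 is a root, giving the factor (y − 3) and quotient y² + 3*y + 15.
The quadratic y² + 3*y + 15 has discriminant −51 < 0 and is irreducible over ℤ.

(y + 1)*(y − 3)*(y − 4)*(y² + 3*y + 15)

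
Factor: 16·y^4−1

(2·y+1)·(2·y−1)·(4·y^2+1)

Difference of squares twice: with A = 2·y and B = 1, A⁴ − B⁴ = (A² − B²)(A² + B²), and A² − B² factors again.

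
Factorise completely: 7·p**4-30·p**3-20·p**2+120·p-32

Among the possible rational roots, p = 2/7 is a root, giving the factor (7·p-2) and quotient p**3-4·p**2-4·p+16.
Then p = 4 is a root, so (p-4) divides it; the quotient is p**2-4.
The remaining quadratic factors as (p+2)(p-2).

(7·p-2)·(p+2)·(p-2)·(p-4)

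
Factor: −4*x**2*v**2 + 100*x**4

4*x**2*(5*x − v)*(5*x + v)

Pull out the common factor 4*x**2; 25*x**2 − v**2 is a difference of squares.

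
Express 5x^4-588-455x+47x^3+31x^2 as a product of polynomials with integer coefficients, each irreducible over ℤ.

By the rational root theorem, x = -7 is a root, so (x+7) is a factor; dividing leaves 5x^3+12x^2-53x-84.
Then x = -4 is a root, so (x+4) is a factor; dividing leaves 5x^2-8x-21.
The remaining quadratic factors as (x-3)(5x+7).

(5x+7)(x+4)(x+7)(x-3)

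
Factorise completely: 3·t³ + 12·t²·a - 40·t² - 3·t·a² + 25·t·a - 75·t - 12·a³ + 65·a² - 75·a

Group: t·(3·t² + 5·t - 3·a² + 5·a) + (4·a - 15)·(3·t² + 5·t - 3·a² + 5·a); both groups contain (3·t² + 5·t - 3·a² + 5·a), so (t + 4·a - 15) is a factor with cofactor 3·t² + 5·t - 3·a² + 5·a.
The cofactor groups again: 3·t² + 5·t - 3·a² + 5·a = t·(3·t - 3·a + 5) + a·(3·t - 3·a + 5); both groups contain (3·t - 3·a + 5), giving (t + a)·(3·t - 3·a + 5).

(3·t - 3·a + 5)·(t + 4·a - 15)·(t + a)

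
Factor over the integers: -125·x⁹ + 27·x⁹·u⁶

x⁹·(3·u² - 5)·(9·u⁴ + 15·u² + 25)

Factor out x⁹ first: what remains is 27·u⁶ - 125.
Recognize a difference of cubes with the parts 3·u² and 5.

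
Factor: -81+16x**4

(2x+3)(2x-3)(4x**2+9)

Write as (4x**2)² − (9)², then factor 4x**2-9 once more.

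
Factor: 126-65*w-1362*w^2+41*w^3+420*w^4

Trying the rational-root candidates, w = -9/5 is a root, so (5*w+9) is a factor; dividing leaves 84*w^3-143*w^2-15*w+14.
Next, w = -1/3 is a root, giving the factor (3*w+1) and quotient 28*w^2-57*w+14.
The remaining quadratic factors as (7*w-2)(4*w-7).

(3*w+1)*(4*w-7)*(5*w+9)*(7*w-2)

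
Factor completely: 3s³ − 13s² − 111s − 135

(3s + 5)(s + 3)(s − 9)

Trying the rational-root candidates, s = −5/3 is a root, giving the factor (3s + 5) and quotient s² − 6s − 27.
The remaining quadratic factors as (s + 3)(s − 9).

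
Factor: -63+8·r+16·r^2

(4·r+9)·(4·r-7)

Need a pair with product 16·(-63) = -1008 and sum 8: that's 36 and -28.
Split the middle term: 16·r^2+36·r - 28·r-63 = 4·r·(4·r+9) - 7·(4·r+9).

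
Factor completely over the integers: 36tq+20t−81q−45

Group as (36tq+20t) + (−81q−45) = 4t(9q+5) − 9(9q+5).
Both groups share the factor (9q+5).

(4t−9)(9q+5)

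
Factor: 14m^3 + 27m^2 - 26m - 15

Trying the rational-root candidates, m = 1 is a root, so (m - 1) is a factor; dividing leaves 14m^2 + 41m + 15.
The remaining quadratic factors as (2m + 5)(7m + 3).

(2m + 5)(7m + 3)(m - 1)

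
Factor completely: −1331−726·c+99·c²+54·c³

(3·c+11)·(3·c−11)·(6·c+11)

Trying the rational-root candidates, c = 11/3 is a root, so (3·c−11) is a factor; dividing leaves 18·c²+99·c+121.
The remaining quadratic factors as (6·c+11)(3·c+11).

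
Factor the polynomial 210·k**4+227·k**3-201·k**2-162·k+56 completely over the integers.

Trying the rational-root candidates, k = 4/5 is a root, so (5·k-4) is a factor; dividing leaves 42·k**3+79·k**2+23·k-14.
Continuing, k = -1 is a root, so (k+1) is a factor; dividing leaves 42·k**2+37·k-14.
The remaining quadratic factors as (7·k-2)(6·k+7).

(5·k-4)·(6·k+7)·(7·k-2)·(k+1)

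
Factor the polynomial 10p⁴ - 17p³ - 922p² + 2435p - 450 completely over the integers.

Trying the rational-root candidates, p = 1/5 is a root, giving the factor (5p - 1) and quotient 2p³ - 3p² - 185p + 450.
Then p = 5/2 is a root, giving the factor (2p - 5) and quotient p² + p - 90.
The remaining quadratic factors as (p + 10)(p - 9).

(2p - 5)(5p - 1)(p + 10)(p - 9)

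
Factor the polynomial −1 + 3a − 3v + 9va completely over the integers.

(3a − 1)(3v + 1)

Group as (9va − 3v) + (3a − 1) = 3v(3a − 1) + (3a − 1).
Both groups share the factor (3a − 1).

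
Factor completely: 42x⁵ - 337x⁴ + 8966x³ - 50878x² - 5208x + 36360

(6x + 5)(7x - 6)(x - 6)(x² - 2x + 202)

Trying the rational-root candidates, x = 6/7 is a root, so (7x - 6) is a factor; dividing leaves 6x⁴ - 43x³ + 1244x² - 6202x - 6060.
Continuing, x = -5/6 is a root, so (6x + 5) is a factor; dividing leaves x³ - 8x² + 214x - 1212.
Continuing, x = 6 is a root, so (x - 6) divides it; the quotient is x² - 2x + 202.
The quadratic x² - 2x + 202 has discriminant -804 < 0 and is irreducible over ℤ.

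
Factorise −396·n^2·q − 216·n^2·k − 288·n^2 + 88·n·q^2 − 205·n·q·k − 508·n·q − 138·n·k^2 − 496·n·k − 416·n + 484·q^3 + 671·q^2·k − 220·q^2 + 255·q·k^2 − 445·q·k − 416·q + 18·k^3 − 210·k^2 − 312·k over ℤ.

−(9·n − 11·q − k + 13)·(4·n + 4·q + 3·k)·(11·q + 6·k + 8)

Group: 11·q·(−36·n^2 + 8·n·q − 23·n·k − 52·n + 44·q^2 + 37·q·k − 52·q + 3·k^2 − 39·k) + (6·k + 8)·(−36·n^2 + 8·n·q − 23·n·k − 52·n + 44·q^2 + 37·q·k − 52·q + 3·k^2 − 39·k); both groups contain (−36·n^2 + 8·n·q − 23·n·k − 52·n + 44·q^2 + 37·q·k − 52·q + 3·k^2 − 39·k), so (11·q + 6·k + 8) is a factor with cofactor −36·n^2 + 8·n·q − 23·n·k − 52·n + 44·q^2 + 37·q·k − 52·q + 3·k^2 − 39·k.
The cofactor groups again: −36·n^2 + 8·n·q − 23·n·k − 52·n + 44·q^2 + 37·q·k − 52·q + 3·k^2 − 39·k = −9·n·(4·n + 4·q + 3·k) + (11·q + k − 13)·(4·n + 4·q + 3·k); both groups contain (4·n + 4·q + 3·k), giving −(9·n − 11·q − k + 13)·(4·n + 4·q + 3·k).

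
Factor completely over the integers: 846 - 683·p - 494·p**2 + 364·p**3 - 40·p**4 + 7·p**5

Among the possible rational roots, p = -9/7 is a root, so (7·p + 9) divides it; the quotient is p**4 - 7·p**3 + 61·p**2 - 149·p + 94.
Next, p = 2 is a root, giving the factor (p - 2) and quotient p**3 - 5·p**2 + 51·p - 47.
Next, p = 1 is a root, giving the factor (p - 1) and quotient p**2 - 4·p + 47.
The quadratic p**2 - 4·p + 47 has discriminant -172 < 0 and is irreducible over ℤ.

(7·p + 9)·(p - 1)·(p - 2)·(p**2 - 4·p + 47)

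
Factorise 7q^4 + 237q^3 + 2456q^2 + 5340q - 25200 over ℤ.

(7q - 15)(q + 10)(q + 12)(q + 14)

Testing divisors of the constant over divisors of the leading coefficient, q = 15/7 is a root, giving the factor (7q - 15) and quotient q^3 + 36q^2 + 428q + 1680.
Next, q = -14 is a root, so (q + 14) is a factor; dividing leaves q^2 + 22q + 120.
The remaining quadratic factors as (q + 10)(q + 12).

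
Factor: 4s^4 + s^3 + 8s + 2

Group as (4s^4 + 8s) + (s^3 + 2) = 4s(s^3 + 2) + (s^3 + 2).
Both groups share the factor (s^3 + 2).

(4s + 1)(s^3 + 2)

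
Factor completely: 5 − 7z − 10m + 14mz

Group as (14mz − 10m) + (−7z + 5) = 2m(7z − 5) − (7z − 5).
Both groups share the factor (7z − 5).

(2m − 1)(7z − 5)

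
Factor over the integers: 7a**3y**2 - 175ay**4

7ay**2(a + 5y)(a - 5y)

Every term has a factor of 7ay**2. Then a**2 - 25y**2 = (a)² − (5y)².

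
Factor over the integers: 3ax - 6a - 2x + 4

(3a - 2)(x - 2)

Group as (3ax - 6a) + (-2x + 4) = 3a(x - 2) - 2(x - 2).
Both groups share the factor (x - 2).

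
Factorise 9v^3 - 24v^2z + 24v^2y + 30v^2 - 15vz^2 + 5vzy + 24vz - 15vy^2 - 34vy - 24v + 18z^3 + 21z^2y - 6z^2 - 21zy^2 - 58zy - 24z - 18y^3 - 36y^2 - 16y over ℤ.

Group: 3v(3v^2 - 6vz + 11vy + 12v - 9z^2 + 3zy + 12z + 6y^2 + 8y) + (-2z - 3y - 2)(3v^2 - 6vz + 11vy + 12v - 9z^2 + 3zy + 12z + 6y^2 + 8y); both groups contain (3v^2 - 6vz + 11vy + 12v - 9z^2 + 3zy + 12z + 6y^2 + 8y), so (3v - 2z - 3y - 2) is a factor with cofactor 3v^2 - 6vz + 11vy + 12v - 9z^2 + 3zy + 12z + 6y^2 + 8y.
The cofactor groups again: 3v^2 - 6vz + 11vy + 12v - 9z^2 + 3zy + 12z + 6y^2 + 8y = v(3v + 3z + 2y) + (-3z + 3y + 4)(3v + 3z + 2y); both groups contain (3v + 3z + 2y), giving (v - 3z + 3y + 4)(3v + 3z + 2y).

(3v + 3z + 2y)(3v - 2z - 3y - 2)(v - 3z + 3y + 4)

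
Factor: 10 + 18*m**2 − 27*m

(3*m − 2)*(6*m − 5)

Need a pair with product 18·10 = 180 and sum −27: that's −12 and −15.
Split the middle term: 18*m**2 − 12*m − 15*m + 10 = 6*m*(3*m − 2) − 5*(3*m − 2).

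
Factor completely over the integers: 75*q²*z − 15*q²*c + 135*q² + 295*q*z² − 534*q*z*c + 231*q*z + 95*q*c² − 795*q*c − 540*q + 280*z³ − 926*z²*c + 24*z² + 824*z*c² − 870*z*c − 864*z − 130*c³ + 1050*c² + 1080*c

Group: 5*z*(15*q² + 59*q*z − 95*q*c − 60*q + 56*z² − 174*z*c − 96*z + 130*c² + 120*c) + (−c + 9)*(15*q² + 59*q*z − 95*q*c − 60*q + 56*z² − 174*z*c − 96*z + 130*c² + 120*c); both groups contain (15*q² + 59*q*z − 95*q*c − 60*q + 56*z² − 174*z*c − 96*z + 130*c² + 120*c), so (5*z − c + 9) is a factor with cofactor 15*q² + 59*q*z − 95*q*c − 60*q + 56*z² − 174*z*c − 96*z + 130*c² + 120*c.
The cofactor groups again: 15*q² + 59*q*z − 95*q*c − 60*q + 56*z² − 174*z*c − 96*z + 130*c² + 120*c = 3*q*(5*q + 8*z − 10*c) + (7*z − 13*c − 12)*(5*q + 8*z − 10*c); both groups contain (5*q + 8*z − 10*c), giving (3*q + 7*z − 13*c − 12)*(5*q + 8*z − 10*c).

(5*q + 8*z − 10*c)*(3*q + 7*z − 13*c − 12)*(5*z − c + 9)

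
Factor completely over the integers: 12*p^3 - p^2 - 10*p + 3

(3*p - 1)*(4*p - 3)*(p + 1)

Among the possible rational roots, p = -1 is a root, so (p + 1) is a factor; dividing leaves 12*p^2 - 13*p + 3.
The remaining quadratic factors as (4*p - 3)(3*p - 1).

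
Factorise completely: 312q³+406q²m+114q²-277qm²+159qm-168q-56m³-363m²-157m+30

(13q-8m-5)(4q+7m-1)(6q+m+6)

Group: 13q(24q²+46qm+18q+7m²+41m-6) + (-8m-5)(24q²+46qm+18q+7m²+41m-6); both groups contain (24q²+46qm+18q+7m²+41m-6), so (13q-8m-5) is a factor with cofactor 24q²+46qm+18q+7m²+41m-6.
The cofactor groups again: 24q²+46qm+18q+7m²+41m-6 = 6q(4q+7m-1) + (m+6)(4q+7m-1); both groups contain (4q+7m-1), giving (6q+m+6)(4q+7m-1).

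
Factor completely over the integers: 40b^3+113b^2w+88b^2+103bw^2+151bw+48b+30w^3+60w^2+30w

(5b+6w+6)(8b+5w)(b+w+1)

Group: 8b(5b^2+11bw+11b+6w^2+12w+6) + 5w(5b^2+11bw+11b+6w^2+12w+6); both groups contain (5b^2+11bw+11b+6w^2+12w+6), so (8b+5w) is a factor with cofactor 5b^2+11bw+11b+6w^2+12w+6.
The cofactor groups again: 5b^2+11bw+11b+6w^2+12w+6 = b(5b+6w+6) + (w+1)(5b+6w+6); both groups contain (5b+6w+6), giving (b+w+1)(5b+6w+6).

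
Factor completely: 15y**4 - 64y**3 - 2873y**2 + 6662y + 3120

By the rational root theorem, y = 15 is a root, so (y - 15) is a factor; dividing leaves 15y**3 + 161y**2 - 458y - 208.
Then y = 8/3 is a root, giving the factor (3y - 8) and quotient 5y**2 + 67y + 26.
The remaining quadratic factors as (5y + 2)(y + 13).

(3y - 8)(5y + 2)(y + 13)(y - 15)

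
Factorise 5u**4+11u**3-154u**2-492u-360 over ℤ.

Trying the rational-root candidates, u = -2 is a root, so (u+2) divides it; the quotient is 5u**3+u**2-156u-180.
Continuing, u = 6 is a root, so (u-6) divides it; the quotient is 5u**2+31u+30.
The remaining quadratic factors as (u+5)(5u+6).

(5u+6)(u+2)(u+5)(u-6)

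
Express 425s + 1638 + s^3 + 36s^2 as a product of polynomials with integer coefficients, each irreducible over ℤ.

(s + 13)(s + 14)(s + 9)

By the rational root theorem, s = -9 is a root, so (s + 9) is a factor; dividing leaves s^2 + 27s + 182.
The remaining quadratic factors as (s + 14)(s + 13).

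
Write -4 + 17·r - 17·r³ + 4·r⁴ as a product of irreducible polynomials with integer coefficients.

Trying the rational-root candidates, r = -1 is a root, so (r + 1) divides it; the quotient is 4·r³ - 21·r² + 21·r - 4.
Next, r = 4 is a root, giving the factor (r - 4) and quotient 4·r² - 5·r + 1.
The remaining quadratic factors as (4·r - 1)(r - 1).

(4·r - 1)·(r + 1)·(r - 1)·(r - 4)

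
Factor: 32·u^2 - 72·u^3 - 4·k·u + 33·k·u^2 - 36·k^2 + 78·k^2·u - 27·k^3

-(3·k - 9·u + 4)·(9·k - 8·u)·(k + u)

Group: 3·k·(-9·k^2 - k·u + 8·u^2) + (-9·u + 4)·(-9·k^2 - k·u + 8·u^2); both groups contain (-9·k^2 - k·u + 8·u^2), so (3·k - 9·u + 4) is a factor with cofactor -9·k^2 - k·u + 8·u^2.
The cofactor groups again: -9·k^2 - k·u + 8·u^2 = -k·(9·k - 8·u) - u·(9·k - 8·u); both groups contain (9·k - 8·u), giving -(k + u)·(9·k - 8·u).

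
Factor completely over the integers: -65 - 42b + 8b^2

Need a pair with product 8·(-65) = -520 and sum -42: that's 10 and -52.
Split the middle term: 8b^2 + 10b - 52b - 65 = 2b(4b + 5) - 13(4b + 5).

(2b - 13)(4b + 5)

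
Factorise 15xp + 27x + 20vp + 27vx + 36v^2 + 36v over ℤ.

Group: 9v(4v + 3x) + (5p + 9)(4v + 3x); both groups contain (4v + 3x).

(4v + 3x)(9v + 5p + 9)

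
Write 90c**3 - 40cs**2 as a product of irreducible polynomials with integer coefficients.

Pull out the common factor 10c; 9c**2 - 4s**2 is a difference of squares.

10c(3c + 2s)(3c - 2s)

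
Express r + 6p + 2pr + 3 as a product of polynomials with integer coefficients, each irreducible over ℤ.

Group as (2pr + 6p) + (r + 3) = 2p(r + 3) + (r + 3).
Both groups share the factor (r + 3).

(2p + 1)(r + 3)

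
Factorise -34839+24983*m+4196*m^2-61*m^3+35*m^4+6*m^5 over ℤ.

(6*m-7)*(m+7)*(m+9)*(m^2-9*m+79)

Testing divisors of the constant over divisors of the leading coefficient, m = 7/6 is a root, so (6*m-7) divides it; the quotient is m^4+7*m^3-2*m^2+697*m+4977.
Then m = -7 is a root, so (m+7) divides it; the quotient is m^3-2*m+711.
Continuing, m = -9 is a root, giving the factor (m+9) and quotient m^2-9*m+79.
The quadratic m^2-9*m+79 has discriminant -235 < 0 and is irreducible over ℤ.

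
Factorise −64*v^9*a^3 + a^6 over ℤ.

Factor out a^3 first: what remains is −64*v^9 + a^3.
Recognize a difference of cubes with the parts a and 4*v^3.

−a^3*(4*v^3 − a)*(16*v^6 + 4*v^3*a + a^2)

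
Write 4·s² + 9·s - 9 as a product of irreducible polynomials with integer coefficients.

(4·s - 3)·(s + 3)

Need a pair with product 4·(-9) = -36 and sum 9: that's -3 and 12.
Split the middle term: 4·s² - 3·s + 12·s - 9 = s·(4·s - 3) + 3·(4·s - 3).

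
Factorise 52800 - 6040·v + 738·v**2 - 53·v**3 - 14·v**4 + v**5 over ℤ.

(v + 10)·(v - 15)·(v - 8)·(v**2 - v + 44)

By the rational root theorem, v = -10 is a root, so (v + 10) divides it; the quotient is v**4 - 24·v**3 + 187·v**2 - 1132·v + 5280.
Then v = 15 is a root, giving the factor (v - 15) and quotient v**3 - 9·v**2 + 52·v - 352.
Then v = 8 is a root, so (v - 8) divides it; the quotient is v**2 - v + 44.
The quadratic v**2 - v + 44 has discriminant -175 < 0 and is irreducible over ℤ.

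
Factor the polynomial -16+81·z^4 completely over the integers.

(3·z+2)·(3·z-2)·(9·z^2+4)

Difference of squares twice: with A = 3·z and B = 2, A⁴ − B⁴ = (A² − B²)(A² + B²), and A² − B² factors again.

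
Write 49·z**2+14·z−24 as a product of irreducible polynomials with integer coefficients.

(7·z+6)·(7·z−4)

Need a pair with product 49·(−24) = −1176 and sum 14: that's 42 and −28.
Split the middle term: 49·z**2+42·z − 28·z−24 = 7·z·(7·z+6) − 4·(7·z+6).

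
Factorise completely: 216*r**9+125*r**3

Every term has a factor of r**3; factoring it out leaves 216*r**6+125.
Recognize a sum of cubes with the parts 6*r**2 and 5.

r**3*(6*r**2+5)*(36*r**4-30*r**2+25)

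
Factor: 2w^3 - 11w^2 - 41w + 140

(2w - 5)(w + 4)(w - 7)

Testing divisors of the constant over divisors of the leading coefficient, w = 5/2 is a root, so (2w - 5) divides it; the quotient is w^2 - 3w - 28.
The remaining quadratic factors as (w + 4)(w - 7).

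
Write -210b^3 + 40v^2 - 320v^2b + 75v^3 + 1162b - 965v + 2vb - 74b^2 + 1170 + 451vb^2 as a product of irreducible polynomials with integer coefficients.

Group: 3v(25v^2 - 65vb - 95v + 42b^2 + 124b + 90) + (-5b + 13)(25v^2 - 65vb - 95v + 42b^2 + 124b + 90); both groups contain (25v^2 - 65vb - 95v + 42b^2 + 124b + 90), so (3v - 5b + 13) is a factor with cofactor 25v^2 - 65vb - 95v + 42b^2 + 124b + 90.
The cofactor groups again: 25v^2 - 65vb - 95v + 42b^2 + 124b + 90 = 5v(5v - 7b - 9) + (-6b - 10)(5v - 7b - 9); both groups contain (5v - 7b - 9), giving (5v - 6b - 10)(5v - 7b - 9).

(3v - 5b + 13)(5v - 6b - 10)(5v - 7b - 9)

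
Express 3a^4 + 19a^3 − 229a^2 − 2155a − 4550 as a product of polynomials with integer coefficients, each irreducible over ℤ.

(3a + 13)(a + 5)(a + 7)(a − 10)

By the rational root theorem, a = −7 is a root, so (a + 7) divides it; the quotient is 3a^3 − 2a^2 − 215a − 650.
Continuing, a = −13/3 is a root, so (3a + 13) is a factor; dividing leaves a^2 − 5a − 50.
The remaining quadratic factors as (a − 10)(a + 5).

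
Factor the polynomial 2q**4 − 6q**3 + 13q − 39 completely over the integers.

Group as (2q**4 + 13q) + (−6q**3 − 39) = q(2q**3 + 13) − 3(2q**3 + 13).
Both groups share the factor (2q**3 + 13).

(q − 3)(2q**3 + 13)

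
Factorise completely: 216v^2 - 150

6(6v + 5)(6v - 5)

Pull out the common factor 6; 36v^2 - 25 is a difference of squares.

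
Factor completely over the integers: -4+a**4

Substitute u = a**2 to get a quadratic in u, then factor.
a**2+2 is irreducible over ℤ (always positive, so no real roots).
a**2-2 is irreducible over ℤ (2 is not a perfect square).

(a**2+2)(a**2-2)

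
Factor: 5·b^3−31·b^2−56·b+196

By the rational root theorem, b = 2 is a root, so (b−2) divides it; the quotient is 5·b^2−21·b−98.
The remaining quadratic factors as (5·b+14)(b−7).

(5·b+14)·(b−2)·(b−7)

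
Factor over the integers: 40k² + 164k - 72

Pull out the common factor 4, then factor the remaining trinomial.

4(2k + 9)(5k - 2)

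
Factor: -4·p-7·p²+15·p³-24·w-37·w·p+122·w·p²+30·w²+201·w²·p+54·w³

Group: 6·w·(9·w²+32·w·p+5·w+15·p²-7·p-4) + p·(9·w²+32·w·p+5·w+15·p²-7·p-4); both groups contain (9·w²+32·w·p+5·w+15·p²-7·p-4), so (6·w+p) is a factor with cofactor 9·w²+32·w·p+5·w+15·p²-7·p-4.
The cofactor groups again: 9·w²+32·w·p+5·w+15·p²-7·p-4 = 9·w·(w+3·p+1) + (5·p-4)·(w+3·p+1); both groups contain (w+3·p+1), giving (9·w+5·p-4)·(w+3·p+1).

(w+3·p+1)·(9·w+5·p-4)·(6·w+p)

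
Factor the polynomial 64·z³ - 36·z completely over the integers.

Factor out 4·z, leaving 16·z² - 9, which is a difference of two squares.

4·z·(4·z + 3)·(4·z - 3)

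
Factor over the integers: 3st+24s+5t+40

Group as (3st+24s) + (5t+40) = 3s(t+8) + 5(t+8).
Both groups share the factor (t+8).

(3s+5)(t+8)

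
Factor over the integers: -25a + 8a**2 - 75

(8a + 15)(a - 5)

Need a pair with product 8·(-75) = -600 and sum -25: that's -40 and 15.
Split the middle term: 8a**2 - 40a + 15a - 75 = 8a(a - 5) + 15(a - 5).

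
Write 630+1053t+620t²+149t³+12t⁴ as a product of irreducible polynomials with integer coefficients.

Testing divisors of the constant over divisors of the leading coefficient, t = -5/3 is a root, so (3t+5) is a factor; dividing leaves 4t³+43t²+135t+126.
Next, t = -6 is a root, giving the factor (t+6) and quotient 4t²+19t+21.
The remaining quadratic factors as (t+3)(4t+7).

(3t+5)(4t+7)(t+3)(t+6)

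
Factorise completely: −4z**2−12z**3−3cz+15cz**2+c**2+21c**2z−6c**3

−(6c−3z−1)(c+z)(c−4z)

Group: 6c(−c**2+3cz+4z**2) + (−3z−1)(−c**2+3cz+4z**2); both groups contain (−c**2+3cz+4z**2), so (6c−3z−1) is a factor with cofactor −c**2+3cz+4z**2.
The cofactor groups again: −c**2+3cz+4z**2 = −c(c+z) + 4z(c+z); both groups contain (c+z), giving −(c−4z)(c+z).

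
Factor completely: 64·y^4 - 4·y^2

Every term has a factor of 4·y^2. Then 16·y^2 - 1 = (4·y)² − (1)².

4·y^2·(4·y + 1)·(4·y - 1)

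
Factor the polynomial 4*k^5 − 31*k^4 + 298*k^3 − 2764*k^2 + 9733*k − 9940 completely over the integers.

Trying the rational-root candidates, k = 4 is a root, giving the factor (k − 4) and quotient 4*k^4 − 15*k^3 + 238*k^2 − 1812*k + 2485.
Then k = 5 is a root, so (k − 5) is a factor; dividing leaves 4*k^3 + 5*k^2 + 263*k − 497.
Continuing, k = 7/4 is a root, giving the factor (4*k − 7) and quotient k^2 + 3*k + 71.
The quadratic k^2 + 3*k + 71 has discriminant −275 < 0 and is irreducible over ℤ.

(4*k − 7)*(k − 4)*(k − 5)*(k^2 + 3*k + 71)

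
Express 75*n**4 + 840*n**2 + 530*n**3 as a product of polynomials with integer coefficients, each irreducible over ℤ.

5*n**2*(3*n + 14)*(5*n + 12)

Pull out the common factor 5*n**2, then factor the remaining trinomial.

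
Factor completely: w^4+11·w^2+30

Substitute u = w^2 to get a quadratic in u, then factor.
w^2+6 is irreducible over ℤ (always positive, so no real roots).
w^2+5 is irreducible over ℤ (always positive, so no real roots).

(w^2+5)·(w^2+6)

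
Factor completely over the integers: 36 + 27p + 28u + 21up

(3p + 4)(7u + 9)

Group as (21up + 28u) + (27p + 36) = 7u(3p + 4) + 9(3p + 4).
Both groups share the factor (3p + 4).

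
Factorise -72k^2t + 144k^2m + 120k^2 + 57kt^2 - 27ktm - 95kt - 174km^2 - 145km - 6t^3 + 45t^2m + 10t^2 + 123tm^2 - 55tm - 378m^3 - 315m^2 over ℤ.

-(3t - 6m - 5)(3k - 2t - 7m)(8k - t + 9m)

Group: 8k(-9kt + 18km + 15k + 6t^2 + 9tm - 10t - 42m^2 - 35m) + (-t + 9m)(-9kt + 18km + 15k + 6t^2 + 9tm - 10t - 42m^2 - 35m); both groups contain (-9kt + 18km + 15k + 6t^2 + 9tm - 10t - 42m^2 - 35m), so (8k - t + 9m) is a factor with cofactor -9kt + 18km + 15k + 6t^2 + 9tm - 10t - 42m^2 - 35m.
The cofactor groups again: -9kt + 18km + 15k + 6t^2 + 9tm - 10t - 42m^2 - 35m = -3t(3k - 2t - 7m) + (6m + 5)(3k - 2t - 7m); both groups contain (3k - 2t - 7m), giving -(3t - 6m - 5)(3k - 2t - 7m).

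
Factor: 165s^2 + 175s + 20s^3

Pull out the common factor 5s, then factor the remaining trinomial.

5s(4s + 5)(s + 7)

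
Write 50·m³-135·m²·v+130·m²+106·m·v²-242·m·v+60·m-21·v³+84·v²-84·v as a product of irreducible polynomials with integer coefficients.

Group: m·(50·m²-85·m·v+30·m+21·v²-42·v) + (-v+2)·(50·m²-85·m·v+30·m+21·v²-42·v); both groups contain (50·m²-85·m·v+30·m+21·v²-42·v), so (m-v+2) is a factor with cofactor 50·m²-85·m·v+30·m+21·v²-42·v.
The cofactor groups again: 50·m²-85·m·v+30·m+21·v²-42·v = 10·m·(5·m-7·v) + (-3·v+6)·(5·m-7·v); both groups contain (5·m-7·v), giving (10·m-3·v+6)·(5·m-7·v).

(10·m-3·v+6)·(5·m-7·v)·(m-v+2)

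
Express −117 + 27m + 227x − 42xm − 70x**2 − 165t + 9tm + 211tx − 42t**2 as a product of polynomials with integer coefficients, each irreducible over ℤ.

−(14t − 5x − 3m + 13)(3t − 14x + 9)

Group: −3t(14t − 5x − 3m + 13) + (14x − 9)(14t − 5x − 3m + 13); both groups contain (14t − 5x − 3m + 13).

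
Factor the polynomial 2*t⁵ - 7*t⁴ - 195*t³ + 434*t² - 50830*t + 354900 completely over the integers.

(2*t - 13)*(t + 15)*(t - 14)*(t² + 2*t + 130)

Testing divisors of the constant over divisors of the leading coefficient, t = -15 is a root, so (t + 15) divides it; the quotient is 2*t⁴ - 37*t³ + 360*t² - 4966*t + 23660.
Continuing, t = 14 is a root, giving the factor (t - 14) and quotient 2*t³ - 9*t² + 234*t - 1690.
Continuing, t = 13/2 is a root, so (2*t - 13) is a factor; dividing leaves t² + 2*t + 130.
The quadratic t² + 2*t + 130 has discriminant -516 < 0 and is irreducible over ℤ.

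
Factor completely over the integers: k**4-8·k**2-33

(k**2+3)·(k**2-11)

Substitute u = k**2 to get a quadratic in u, then factor.
k**2+3 is irreducible over ℤ (always positive, so no real roots).
k**2-11 is irreducible over ℤ (11 is not a perfect square).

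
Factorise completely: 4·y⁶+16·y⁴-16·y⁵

Factor out 4·y⁴ first: what remains is y²-4·y+4.
Recognize a perfect-square trinomial with the parts y and 2.

4·y⁴·(y-2)²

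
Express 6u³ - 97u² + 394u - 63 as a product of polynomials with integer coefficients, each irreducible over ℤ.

Trying the rational-root candidates, u = 1/6 is a root, so (6u - 1) is a factor; dividing leaves u² - 16u + 63.
The remaining quadratic factors as (u - 7)(u - 9).

(6u - 1)(u - 7)(u - 9)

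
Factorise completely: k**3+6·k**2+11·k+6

(k+1)·(k+2)·(k+3)

By the rational root theorem, k = -2 is a root, giving the factor (k+2) and quotient k**2+4·k+3.
The remaining quadratic factors as (k+3)(k+1).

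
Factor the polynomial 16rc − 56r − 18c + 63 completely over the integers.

Group as (16rc − 56r) + (−18c + 63) = 8r(2c − 7) − 9(2c − 7).
Both groups share the factor (2c − 7).

(2c − 7)(8r − 9)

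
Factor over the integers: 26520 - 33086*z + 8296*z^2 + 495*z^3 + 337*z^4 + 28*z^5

(4*z - 5)*(7*z - 12)*(z + 13)*(z^2 + 2*z + 34)

Among the possible rational roots, z = 12/7 is a root, so (7*z - 12) is a factor; dividing leaves 4*z^4 + 55*z^3 + 165*z^2 + 1468*z - 2210.
Continuing, z = -13 is a root, giving the factor (z + 13) and quotient 4*z^3 + 3*z^2 + 126*z - 170.
Then z = 5/4 is a root, so (4*z - 5) is a factor; dividing leaves z^2 + 2*z + 34.
The quadratic z^2 + 2*z + 34 has discriminant -132 < 0 and is irreducible over ℤ.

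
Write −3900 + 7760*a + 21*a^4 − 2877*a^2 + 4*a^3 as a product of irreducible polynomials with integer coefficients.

(3*a − 2)*(7*a − 15)*(a + 13)*(a − 10)

Among the possible rational roots, a = 15/7 is a root, so (7*a − 15) divides it; the quotient is 3*a^3 + 7*a^2 − 396*a + 260.
Then a = 2/3 is a root, so (3*a − 2) divides it; the quotient is a^2 + 3*a − 130.
The remaining quadratic factors as (a − 10)(a + 13).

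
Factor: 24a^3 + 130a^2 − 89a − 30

Among the possible rational roots, a = 5/6 is a root, so (6a − 5) divides it; the quotient is 4a^2 + 25a + 6.
The remaining quadratic factors as (4a + 1)(a + 6).

(4a + 1)(6a − 5)(a + 6)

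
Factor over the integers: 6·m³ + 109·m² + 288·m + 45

(6·m + 1)·(m + 15)·(m + 3)

Trying the rational-root candidates, m = −15 is a root, so (m + 15) divides it; the quotient is 6·m² + 19·m + 3.
The remaining quadratic factors as (6·m + 1)(m + 3).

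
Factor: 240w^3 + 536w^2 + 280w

Pull out the common factor 8w, then factor the remaining trinomial.

8w(5w + 7)(6w + 5)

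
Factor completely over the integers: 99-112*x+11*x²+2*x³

Testing divisors of the constant over divisors of the leading coefficient, x = 1 is a root, so (x-1) is a factor; dividing leaves 2*x²+13*x-99.
The remaining quadratic factors as (x+11)(2*x-9).

(2*x-9)*(x+11)*(x-1)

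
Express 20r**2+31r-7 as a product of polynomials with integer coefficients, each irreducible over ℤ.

Need a pair with product 20·(-7) = -140 and sum 31: that's -4 and 35.
Split the middle term: 20r**2-4r + 35r-7 = 4r(5r-1) + 7(5r-1).

(4r+7)(5r-1)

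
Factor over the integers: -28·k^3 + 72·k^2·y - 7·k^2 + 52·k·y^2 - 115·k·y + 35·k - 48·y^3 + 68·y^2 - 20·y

-(4·k - 12·y + 5)·(7·k - 4·y)·(k + y - 1)

Group: 4·k·(-7·k^2 - 3·k·y + 7·k + 4·y^2 - 4·y) + (-12·y + 5)·(-7·k^2 - 3·k·y + 7·k + 4·y^2 - 4·y); both groups contain (-7·k^2 - 3·k·y + 7·k + 4·y^2 - 4·y), so (4·k - 12·y + 5) is a factor with cofactor -7·k^2 - 3·k·y + 7·k + 4·y^2 - 4·y.
The cofactor groups again: -7·k^2 - 3·k·y + 7·k + 4·y^2 - 4·y = -7·k·(k + y - 1) + 4·y·(k + y - 1); both groups contain (k + y - 1), giving -(7·k - 4·y)·(k + y - 1).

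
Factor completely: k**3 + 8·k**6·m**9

k**3·(2·k·m**3 + 1)·(4·k**2·m**6 - 2·k·m**3 + 1)

Every term has a factor of k**3; factoring it out leaves 8·k**3·m**9 + 1.
Recognize a sum of cubes with the parts 1 and 2·k·m**3.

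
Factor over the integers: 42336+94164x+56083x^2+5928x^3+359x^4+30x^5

Trying the rational-root candidates, x = -9 is a root, so (x+9) divides it; the quotient is 30x^4+89x^3+5127x^2+9940x+4704.
Next, x = -7/6 is a root, so (6x+7) divides it; the quotient is 5x^3+9x^2+844x+672.
Continuing, x = -4/5 is a root, giving the factor (5x+4) and quotient x^2+x+168.
The quadratic x^2+x+168 has discriminant -671 < 0 and is irreducible over ℤ.

(5x+4)(6x+7)(x+9)(x^2+x+168)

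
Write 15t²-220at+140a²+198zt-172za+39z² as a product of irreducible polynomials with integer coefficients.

(3z-10a+15t)(13z-14a+t)

Group: 13z(3z-10a+15t) + (-14a+t)(3z-10a+15t); both groups contain (3z-10a+15t).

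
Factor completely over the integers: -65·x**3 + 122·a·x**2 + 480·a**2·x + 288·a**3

(12·a + 13·x)·(4·a - x)·(6·a + 5·x)

Group: 6·a·(48·a**2 + 40·a·x - 13·x**2) + 5·x·(48·a**2 + 40·a·x - 13·x**2); both groups contain (48·a**2 + 40·a·x - 13·x**2), so (6·a + 5·x) is a factor with cofactor 48·a**2 + 40·a·x - 13·x**2.
The cofactor groups again: 48·a**2 + 40·a·x - 13·x**2 = 4·a·(12·a + 13·x) - x·(12·a + 13·x); both groups contain (12·a + 13·x), giving (4·a - x)·(12·a + 13·x).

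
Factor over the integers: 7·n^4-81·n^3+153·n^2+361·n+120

(7·n+3)·(n+1)·(n-5)·(n-8)

Among the possible rational roots, n = -1 is a root, so (n+1) divides it; the quotient is 7·n^3-88·n^2+241·n+120.
Continuing, n = -3/7 is a root, giving the factor (7·n+3) and quotient n^2-13·n+40.
The remaining quadratic factors as (n-8)(n-5).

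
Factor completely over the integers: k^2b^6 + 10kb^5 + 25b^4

b^4(kb + 5)^2

Factor out b^4 first: what remains is k^2b^2 + 10kb + 25.
Recognize a perfect-square trinomial with the parts kb and 5.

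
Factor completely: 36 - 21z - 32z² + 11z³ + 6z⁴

(2z - 3)(3z + 4)(z + 3)(z - 1)

Among the possible rational roots, z = 1 is a root, giving the factor (z - 1) and quotient 6z³ + 17z² - 15z - 36.
Then z = 3/2 is a root, giving the factor (2z - 3) and quotient 3z² + 13z + 12.
The remaining quadratic factors as (3z + 4)(z + 3).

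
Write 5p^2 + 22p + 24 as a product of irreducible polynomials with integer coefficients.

Need a pair with product 5·24 = 120 and sum 22: that's 10 and 12.
Split the middle term: 5p^2 + 10p + 12p + 24 = 5p(p + 2) + 12(p + 2).

(5p + 12)(p + 2)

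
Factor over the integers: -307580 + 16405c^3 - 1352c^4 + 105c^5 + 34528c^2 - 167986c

(3c - 10)(5c + 13)(7c + 13)(c^2 - 14c + 182)

Among the possible rational roots, c = 10/3 is a root, giving the factor (3c - 10) and quotient 35c^4 - 334c^3 + 4355c^2 + 26026c + 30758.
Continuing, c = -13/7 is a root, giving the factor (7c + 13) and quotient 5c^3 - 57c^2 + 728c + 2366.
Then c = -13/5 is a root, giving the factor (5c + 13) and quotient c^2 - 14c + 182.
The quadratic c^2 - 14c + 182 has discriminant -532 < 0 and is irreducible over ℤ.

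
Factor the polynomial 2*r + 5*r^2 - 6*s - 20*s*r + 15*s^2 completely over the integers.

(5*s - 5*r - 2)*(3*s - r)

Group: 3*s*(5*s - 5*r - 2) - r*(5*s - 5*r - 2); both groups contain (5*s - 5*r - 2).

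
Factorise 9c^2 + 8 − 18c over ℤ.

Need a pair with product 9·8 = 72 and sum −18: that's −12 and −6.
Split the middle term: 9c^2 − 12c − 6c + 8 = 3c(3c − 4) − 2(3c − 4).

(3c − 2)(3c − 4)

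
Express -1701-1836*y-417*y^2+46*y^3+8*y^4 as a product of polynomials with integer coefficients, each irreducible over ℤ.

(2*y+3)*(4*y+9)*(y+9)*(y-7)

Testing divisors of the constant over divisors of the leading coefficient, y = 7 is a root, so (y-7) is a factor; dividing leaves 8*y^3+102*y^2+297*y+243.
Then y = -9 is a root, so (y+9) is a factor; dividing leaves 8*y^2+30*y+27.
The remaining quadratic factors as (4*y+9)(2*y+3).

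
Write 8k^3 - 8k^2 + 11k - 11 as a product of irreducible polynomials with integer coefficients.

(k - 1)(8k^2 + 11)

Group as (8k^3 + 11k) + (-8k^2 - 11) = k(8k^2 + 11) - (8k^2 + 11).
Both groups share the factor (8k^2 + 11).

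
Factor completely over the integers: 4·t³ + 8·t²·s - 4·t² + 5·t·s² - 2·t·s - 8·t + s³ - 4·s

(2·t + s)·(2·t + s + 2)·(t + s - 2)

Group: 2·t·(2·t² + 3·t·s - 2·t + s² - 4) + s·(2·t² + 3·t·s - 2·t + s² - 4); both groups contain (2·t² + 3·t·s - 2·t + s² - 4), so (2·t + s) is a factor with cofactor 2·t² + 3·t·s - 2·t + s² - 4.
The cofactor groups again: 2·t² + 3·t·s - 2·t + s² - 4 = t·(2·t + s + 2) + (s - 2)·(2·t + s + 2); both groups contain (2·t + s + 2), giving (t + s - 2)·(2·t + s + 2).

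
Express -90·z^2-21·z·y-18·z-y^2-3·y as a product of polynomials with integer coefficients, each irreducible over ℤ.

Group: -15·z·(6·z+y) + (-y-3)·(6·z+y); both groups contain (6·z+y).

-(15·z+y+3)·(6·z+y)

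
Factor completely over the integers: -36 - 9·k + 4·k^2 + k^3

Among the possible rational roots, k = -3 is a root, so (k + 3) is a factor; dividing leaves k^2 + k - 12.
The remaining quadratic factors as (k + 4)(k - 3).

(k + 3)·(k + 4)·(k - 3)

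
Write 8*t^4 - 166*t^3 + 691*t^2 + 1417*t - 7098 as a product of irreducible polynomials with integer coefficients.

Among the possible rational roots, t = 14 is a root, giving the factor (t - 14) and quotient 8*t^3 - 54*t^2 - 65*t + 507.
Next, t = 13/4 is a root, so (4*t - 13) divides it; the quotient is 2*t^2 - 7*t - 39.
The remaining quadratic factors as (t + 3)(2*t - 13).

(2*t - 13)*(4*t - 13)*(t + 3)*(t - 14)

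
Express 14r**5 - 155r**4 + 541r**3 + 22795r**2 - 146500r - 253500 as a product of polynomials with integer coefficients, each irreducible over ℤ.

Trying the rational-root candidates, r = -10/7 is a root, so (7r + 10) is a factor; dividing leaves 2r**4 - 25r**3 + 113r**2 + 3095r - 25350.
Continuing, r = -10 is a root, so (r + 10) divides it; the quotient is 2r**3 - 45r**2 + 563r - 2535.
Next, r = 15/2 is a root, so (2r - 15) divides it; the quotient is r**2 - 15r + 169.
The quadratic r**2 - 15r + 169 has discriminant -451 < 0 and is irreducible over ℤ.

(2r - 15)(7r + 10)(r + 10)(r**2 - 15r + 169)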